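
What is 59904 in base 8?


Divide by 8 repeatedly:
59904 ÷ 8 = 7488 remainder 0
7488 ÷ 8 = 936 remainder 0
936 ÷ 8 = 117 remainder 0
117 ÷ 8 = 14 remainder 5
14 ÷ 8 = 1 remainder 6
1 ÷ 8 = 0 remainder 1
Reading remainders bottom-up:
= 0o165000


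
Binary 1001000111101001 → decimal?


Positional values:
Bit 0: 1 × 2^0 = 1
Bit 3: 1 × 2^3 = 8
Bit 5: 1 × 2^5 = 32
Bit 6: 1 × 2^6 = 64
Bit 7: 1 × 2^7 = 128
Bit 8: 1 × 2^8 = 256
Bit 12: 1 × 2^12 = 4096
Bit 15: 1 × 2^15 = 32768
Sum = 1 + 8 + 32 + 64 + 128 + 256 + 4096 + 32768
= 37353


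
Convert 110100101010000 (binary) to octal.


Group into 3-bit groups: 110100101010000
  110 = 6
  100 = 4
  101 = 5
  010 = 2
  000 = 0
= 0o64520


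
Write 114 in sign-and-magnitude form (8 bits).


Sign bit: 0 (positive)
Magnitude: 114 = 1110010
= 01110010


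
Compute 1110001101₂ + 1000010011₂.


Align and add column by column (LSB to MSB, carry propagating):
  01110001101
+ 01000010011
  -----------
  col 0: 1 + 1 + 0 (carry in) = 2 → bit 0, carry out 1
  col 1: 0 + 1 + 1 (carry in) = 2 → bit 0, carry out 1
  col 2: 1 + 0 + 1 (carry in) = 2 → bit 0, carry out 1
  col 3: 1 + 0 + 1 (carry in) = 2 → bit 0, carry out 1
  col 4: 0 + 1 + 1 (carry in) = 2 → bit 0, carry out 1
  col 5: 0 + 0 + 1 (carry in) = 1 → bit 1, carry out 0
  col 6: 0 + 0 + 0 (carry in) = 0 → bit 0, carry out 0
  col 7: 1 + 0 + 0 (carry in) = 1 → bit 1, carry out 0
  col 8: 1 + 0 + 0 (carry in) = 1 → bit 1, carry out 0
  col 9: 1 + 1 + 0 (carry in) = 2 → bit 0, carry out 1
  col 10: 0 + 0 + 1 (carry in) = 1 → bit 1, carry out 0
Reading bits MSB→LSB: 10110100000
Strip leading zeros: 10110100000
= 10110100000


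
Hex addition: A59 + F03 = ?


Align and add column by column (LSB to MSB, each column mod 16 with carry):
  0A59
+ 0F03
  ----
  col 0: 9(9) + 3(3) + 0 (carry in) = 12 → C(12), carry out 0
  col 1: 5(5) + 0(0) + 0 (carry in) = 5 → 5(5), carry out 0
  col 2: A(10) + F(15) + 0 (carry in) = 25 → 9(9), carry out 1
  col 3: 0(0) + 0(0) + 1 (carry in) = 1 → 1(1), carry out 0
Reading digits MSB→LSB: 195C
Strip leading zeros: 195C
= 0x195C


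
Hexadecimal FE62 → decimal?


Positional values:
Position 0: 2 × 16^0 = 2 × 1 = 2
Position 1: 6 × 16^1 = 6 × 16 = 96
Position 2: E × 16^2 = 14 × 256 = 3584
Position 3: F × 16^3 = 15 × 4096 = 61440
Sum = 2 + 96 + 3584 + 61440
= 65122


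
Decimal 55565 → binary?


Divide by 2 repeatedly:
55565 ÷ 2 = 27782 remainder 1
27782 ÷ 2 = 13891 remainder 0
13891 ÷ 2 = 6945 remainder 1
6945 ÷ 2 = 3472 remainder 1
3472 ÷ 2 = 1736 remainder 0
1736 ÷ 2 = 868 remainder 0
868 ÷ 2 = 434 remainder 0
434 ÷ 2 = 217 remainder 0
217 ÷ 2 = 108 remainder 1
108 ÷ 2 = 54 remainder 0
54 ÷ 2 = 27 remainder 0
27 ÷ 2 = 13 remainder 1
13 ÷ 2 = 6 remainder 1
6 ÷ 2 = 3 remainder 0
3 ÷ 2 = 1 remainder 1
1 ÷ 2 = 0 remainder 1
Reading remainders bottom-up:
= 1101100100001101


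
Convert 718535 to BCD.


Each digit → 4-bit binary:
  7 → 0111
  1 → 0001
  8 → 1000
  5 → 0101
  3 → 0011
  5 → 0101
= 0111 0001 1000 0101 0011 0101


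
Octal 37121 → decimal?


Positional values:
Position 0: 1 × 8^0 = 1
Position 1: 2 × 8^1 = 16
Position 2: 1 × 8^2 = 64
Position 3: 7 × 8^3 = 3584
Position 4: 3 × 8^4 = 12288
Sum = 1 + 16 + 64 + 3584 + 12288
= 15953


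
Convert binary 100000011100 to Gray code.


Binary: 100000011100
Gray code: G = B XOR (B >> 1)
B >> 1 = 010000001110
100000011100 XOR 010000001110:
  1 XOR 0 = 1
  0 XOR 1 = 1
  0 XOR 0 = 0
  0 XOR 0 = 0
  0 XOR 0 = 0
  0 XOR 0 = 0
  0 XOR 0 = 0
  1 XOR 0 = 1
  1 XOR 1 = 0
  1 XOR 1 = 0
  0 XOR 1 = 1
  0 XOR 0 = 0
= 110000010010


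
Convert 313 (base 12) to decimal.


Positional values (base 12):
  3 × 12^0 = 3 × 1 = 3
  1 × 12^1 = 1 × 12 = 12
  3 × 12^2 = 3 × 144 = 432
Sum = 3 + 12 + 432
= 447


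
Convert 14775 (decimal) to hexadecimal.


Divide by 16 repeatedly:
14775 ÷ 16 = 923 remainder 7 (7)
923 ÷ 16 = 57 remainder 11 (B)
57 ÷ 16 = 3 remainder 9 (9)
3 ÷ 16 = 0 remainder 3 (3)
Reading remainders bottom-up:
= 0x39B7


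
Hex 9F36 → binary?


Each hex digit → 4 binary bits:
  9 = 1001
  F = 1111
  3 = 0011
  6 = 0110
Concatenate: 1001 1111 0011 0110
= 1001111100110110


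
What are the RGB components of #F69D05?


Hex: #F69D05
R = F6₁₆ = 246
G = 9D₁₆ = 157
B = 05₁₆ = 5
= RGB(246, 157, 5)


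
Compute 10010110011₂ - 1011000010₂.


Align and subtract column by column (LSB to MSB, borrowing when needed):
  10010110011
- 01011000010
  -----------
  col 0: (1 - 0 borrow-in) - 0 → 1 - 0 = 1, borrow out 0
  col 1: (1 - 0 borrow-in) - 1 → 1 - 1 = 0, borrow out 0
  col 2: (0 - 0 borrow-in) - 0 → 0 - 0 = 0, borrow out 0
  col 3: (0 - 0 borrow-in) - 0 → 0 - 0 = 0, borrow out 0
  col 4: (1 - 0 borrow-in) - 0 → 1 - 0 = 1, borrow out 0
  col 5: (1 - 0 borrow-in) - 0 → 1 - 0 = 1, borrow out 0
  col 6: (0 - 0 borrow-in) - 1 → borrow from next column: (0+2) - 1 = 1, borrow out 1
  col 7: (1 - 1 borrow-in) - 1 → borrow from next column: (0+2) - 1 = 1, borrow out 1
  col 8: (0 - 1 borrow-in) - 0 → borrow from next column: (-1+2) - 0 = 1, borrow out 1
  col 9: (0 - 1 borrow-in) - 1 → borrow from next column: (-1+2) - 1 = 0, borrow out 1
  col 10: (1 - 1 borrow-in) - 0 → 0 - 0 = 0, borrow out 0
Reading bits MSB→LSB: 00111110001
Strip leading zeros: 111110001
= 111110001


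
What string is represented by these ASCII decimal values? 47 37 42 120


Codes (decimal): 47 37 42 120
Per-code ASCII lookup:
  47  (special character) → '/'
  37  (special character) → '%'
  42  (special character) → '*'
  120  (range 97-122: lowercase, 120 - 97 = 23) → 'x'
= '/%*x'


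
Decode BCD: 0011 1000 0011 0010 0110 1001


Each 4-bit group → digit:
  0011 → 3
  1000 → 8
  0011 → 3
  0010 → 2
  0110 → 6
  1001 → 9
= 383269


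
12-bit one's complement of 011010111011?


Original: 011010111011
Invert all bits:
  bit 0: 0 → 1
  bit 1: 1 → 0
  bit 2: 1 → 0
  bit 3: 0 → 1
  bit 4: 1 → 0
  bit 5: 0 → 1
  bit 6: 1 → 0
  bit 7: 1 → 0
  bit 8: 1 → 0
  bit 9: 0 → 1
  bit 10: 1 → 0
  bit 11: 1 → 0
= 100101000100


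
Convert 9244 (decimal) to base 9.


Divide by 9 repeatedly:
9244 ÷ 9 = 1027 remainder 1
1027 ÷ 9 = 114 remainder 1
114 ÷ 9 = 12 remainder 6
12 ÷ 9 = 1 remainder 3
1 ÷ 9 = 0 remainder 1
Reading remainders bottom-up:
= 13611


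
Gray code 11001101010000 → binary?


Gray code: 11001101010000
MSB stays the same: 1
Each subsequent bit = prev_binary XOR current_gray:
  B[1] = 1 XOR 1 = 0
  B[2] = 0 XOR 0 = 0
  B[3] = 0 XOR 0 = 0
  B[4] = 0 XOR 1 = 1
  B[5] = 1 XOR 1 = 0
  B[6] = 0 XOR 0 = 0
  B[7] = 0 XOR 1 = 1
  B[8] = 1 XOR 0 = 1
  B[9] = 1 XOR 1 = 0
  B[10] = 0 XOR 0 = 0
  B[11] = 0 XOR 0 = 0
  B[12] = 0 XOR 0 = 0
  B[13] = 0 XOR 0 = 0
= 10001001100000 (8800 decimal)


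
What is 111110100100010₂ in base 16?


Group into 4-bit nibbles: 0111110100100010
  0111 = 7
  1101 = D
  0010 = 2
  0010 = 2
= 0x7D22


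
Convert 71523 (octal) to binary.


Each octal digit → 3 binary bits:
  7 = 111
  1 = 001
  5 = 101
  2 = 010
  3 = 011
Concatenate: 111 001 101 010 011
= 111001101010011


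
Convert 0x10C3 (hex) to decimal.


Positional values:
Position 0: 3 × 16^0 = 3 × 1 = 3
Position 1: C × 16^1 = 12 × 16 = 192
Position 2: 0 × 16^2 = 0 × 256 = 0
Position 3: 1 × 16^3 = 1 × 4096 = 4096
Sum = 3 + 192 + 0 + 4096
= 4291


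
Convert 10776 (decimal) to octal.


Divide by 8 repeatedly:
10776 ÷ 8 = 1347 remainder 0
1347 ÷ 8 = 168 remainder 3
168 ÷ 8 = 21 remainder 0
21 ÷ 8 = 2 remainder 5
2 ÷ 8 = 0 remainder 2
Reading remainders bottom-up:
= 0o25030


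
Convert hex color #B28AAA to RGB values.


Hex: #B28AAA
R = B2₁₆ = 178
G = 8A₁₆ = 138
B = AA₁₆ = 170
= RGB(178, 138, 170)


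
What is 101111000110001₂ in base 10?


Positional values:
Bit 0: 1 × 2^0 = 1
Bit 4: 1 × 2^4 = 16
Bit 5: 1 × 2^5 = 32
Bit 9: 1 × 2^9 = 512
Bit 10: 1 × 2^10 = 1024
Bit 11: 1 × 2^11 = 2048
Bit 12: 1 × 2^12 = 4096
Bit 14: 1 × 2^14 = 16384
Sum = 1 + 16 + 32 + 512 + 1024 + 2048 + 4096 + 16384
= 24113


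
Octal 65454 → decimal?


Positional values:
Position 0: 4 × 8^0 = 4
Position 1: 5 × 8^1 = 40
Position 2: 4 × 8^2 = 256
Position 3: 5 × 8^3 = 2560
Position 4: 6 × 8^4 = 24576
Sum = 4 + 40 + 256 + 2560 + 24576
= 27436


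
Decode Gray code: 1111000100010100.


Gray code: 1111000100010100
MSB stays the same: 1
Each subsequent bit = prev_binary XOR current_gray:
  B[1] = 1 XOR 1 = 0
  B[2] = 0 XOR 1 = 1
  B[3] = 1 XOR 1 = 0
  B[4] = 0 XOR 0 = 0
  B[5] = 0 XOR 0 = 0
  B[6] = 0 XOR 0 = 0
  B[7] = 0 XOR 1 = 1
  B[8] = 1 XOR 0 = 1
  B[9] = 1 XOR 0 = 1
  B[10] = 1 XOR 0 = 1
  B[11] = 1 XOR 1 = 0
  B[12] = 0 XOR 0 = 0
  B[13] = 0 XOR 1 = 1
  B[14] = 1 XOR 0 = 1
  B[15] = 1 XOR 0 = 1
= 1010000111100111 (41447 decimal)


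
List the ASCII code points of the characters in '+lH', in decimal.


String: '+lH'  (3 characters)
Per-character ASCII lookup:
  '+': special character: '+' = 43
  'l': lowercase starts at 97: 'l' = 97 + 11 = 108
  'H': uppercase starts at 65: 'H' = 65 + 7 = 72
= 43 108 72


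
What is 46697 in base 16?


Divide by 16 repeatedly:
46697 ÷ 16 = 2918 remainder 9 (9)
2918 ÷ 16 = 182 remainder 6 (6)
182 ÷ 16 = 11 remainder 6 (6)
11 ÷ 16 = 0 remainder 11 (B)
Reading remainders bottom-up:
= 0xB669


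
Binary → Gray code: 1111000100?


Binary: 1111000100
Gray code: G = B XOR (B >> 1)
B >> 1 = 0111100010
1111000100 XOR 0111100010:
  1 XOR 0 = 1
  1 XOR 1 = 0
  1 XOR 1 = 0
  1 XOR 1 = 0
  0 XOR 1 = 1
  0 XOR 0 = 0
  0 XOR 0 = 0
  1 XOR 0 = 1
  0 XOR 1 = 1
  0 XOR 0 = 0
= 1000100110


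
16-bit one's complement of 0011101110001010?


Original: 0011101110001010
Invert all bits:
  bit 0: 0 → 1
  bit 1: 0 → 1
  bit 2: 1 → 0
  bit 3: 1 → 0
  bit 4: 1 → 0
  bit 5: 0 → 1
  bit 6: 1 → 0
  bit 7: 1 → 0
  bit 8: 1 → 0
  bit 9: 0 → 1
  bit 10: 0 → 1
  bit 11: 0 → 1
  bit 12: 1 → 0
  bit 13: 0 → 1
  bit 14: 1 → 0
  bit 15: 0 → 1
= 1100010001110101


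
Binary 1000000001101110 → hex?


Group into 4-bit nibbles: 1000000001101110
  1000 = 8
  0000 = 0
  0110 = 6
  1110 = E
= 0x806E


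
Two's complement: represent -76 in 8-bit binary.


Original: 01001100
Step 1 - Invert all bits: 10110011
Step 2 - Add 1: 10110011 + 1
= 10110100 (represents -76)


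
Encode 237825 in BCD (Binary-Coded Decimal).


Each digit → 4-bit binary:
  2 → 0010
  3 → 0011
  7 → 0111
  8 → 1000
  2 → 0010
  5 → 0101
= 0010 0011 0111 1000 0010 0101


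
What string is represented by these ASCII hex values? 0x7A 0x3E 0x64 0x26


Codes (hex): 0x7A 0x3E 0x64 0x26
Per-code ASCII lookup:
  0x7A = 122  (range 97-122: lowercase, 122 - 97 = 25) → 'z'
  0x3E = 62  (special character) → '>'
  0x64 = 100  (range 97-122: lowercase, 100 - 97 = 3) → 'd'
  0x26 = 38  (special character) → '&'
= 'z>d&'


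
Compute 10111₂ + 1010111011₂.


Align and add column by column (LSB to MSB, carry propagating):
  00000010111
+ 01010111011
  -----------
  col 0: 1 + 1 + 0 (carry in) = 2 → bit 0, carry out 1
  col 1: 1 + 1 + 1 (carry in) = 3 → bit 1, carry out 1
  col 2: 1 + 0 + 1 (carry in) = 2 → bit 0, carry out 1
  col 3: 0 + 1 + 1 (carry in) = 2 → bit 0, carry out 1
  col 4: 1 + 1 + 1 (carry in) = 3 → bit 1, carry out 1
  col 5: 0 + 1 + 1 (carry in) = 2 → bit 0, carry out 1
  col 6: 0 + 0 + 1 (carry in) = 1 → bit 1, carry out 0
  col 7: 0 + 1 + 0 (carry in) = 1 → bit 1, carry out 0
  col 8: 0 + 0 + 0 (carry in) = 0 → bit 0, carry out 0
  col 9: 0 + 1 + 0 (carry in) = 1 → bit 1, carry out 0
  col 10: 0 + 0 + 0 (carry in) = 0 → bit 0, carry out 0
Reading bits MSB→LSB: 01011010010
Strip leading zeros: 1011010010
= 1011010010


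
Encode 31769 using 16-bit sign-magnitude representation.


Sign bit: 0 (positive)
Magnitude: 31769 = 111110000011001
= 0111110000011001


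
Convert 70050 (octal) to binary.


Each octal digit → 3 binary bits:
  7 = 111
  0 = 000
  0 = 000
  5 = 101
  0 = 000
Concatenate: 111 000 000 101 000
= 111000000101000


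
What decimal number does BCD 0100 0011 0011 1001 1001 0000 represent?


Each 4-bit group → digit:
  0100 → 4
  0011 → 3
  0011 → 3
  1001 → 9
  1001 → 9
  0000 → 0
= 433990


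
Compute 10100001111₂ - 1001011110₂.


Align and subtract column by column (LSB to MSB, borrowing when needed):
  10100001111
- 01001011110
  -----------
  col 0: (1 - 0 borrow-in) - 0 → 1 - 0 = 1, borrow out 0
  col 1: (1 - 0 borrow-in) - 1 → 1 - 1 = 0, borrow out 0
  col 2: (1 - 0 borrow-in) - 1 → 1 - 1 = 0, borrow out 0
  col 3: (1 - 0 borrow-in) - 1 → 1 - 1 = 0, borrow out 0
  col 4: (0 - 0 borrow-in) - 1 → borrow from next column: (0+2) - 1 = 1, borrow out 1
  col 5: (0 - 1 borrow-in) - 0 → borrow from next column: (-1+2) - 0 = 1, borrow out 1
  col 6: (0 - 1 borrow-in) - 1 → borrow from next column: (-1+2) - 1 = 0, borrow out 1
  col 7: (0 - 1 borrow-in) - 0 → borrow from next column: (-1+2) - 0 = 1, borrow out 1
  col 8: (1 - 1 borrow-in) - 0 → 0 - 0 = 0, borrow out 0
  col 9: (0 - 0 borrow-in) - 1 → borrow from next column: (0+2) - 1 = 1, borrow out 1
  col 10: (1 - 1 borrow-in) - 0 → 0 - 0 = 0, borrow out 0
Reading bits MSB→LSB: 01010110001
Strip leading zeros: 1010110001
= 1010110001


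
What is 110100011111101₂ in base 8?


Group into 3-bit groups: 110100011111101
  110 = 6
  100 = 4
  011 = 3
  111 = 7
  101 = 5
= 0o64375


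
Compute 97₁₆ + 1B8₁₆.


Align and add column by column (LSB to MSB, each column mod 16 with carry):
  0097
+ 01B8
  ----
  col 0: 7(7) + 8(8) + 0 (carry in) = 15 → F(15), carry out 0
  col 1: 9(9) + B(11) + 0 (carry in) = 20 → 4(4), carry out 1
  col 2: 0(0) + 1(1) + 1 (carry in) = 2 → 2(2), carry out 0
  col 3: 0(0) + 0(0) + 0 (carry in) = 0 → 0(0), carry out 0
Reading digits MSB→LSB: 024F
Strip leading zeros: 24F
= 0x24F


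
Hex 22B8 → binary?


Each hex digit → 4 binary bits:
  2 = 0010
  2 = 0010
  B = 1011
  8 = 1000
Concatenate: 0010 0010 1011 1000
= 0010001010111000


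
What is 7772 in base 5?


Divide by 5 repeatedly:
7772 ÷ 5 = 1554 remainder 2
1554 ÷ 5 = 310 remainder 4
310 ÷ 5 = 62 remainder 0
62 ÷ 5 = 12 remainder 2
12 ÷ 5 = 2 remainder 2
2 ÷ 5 = 0 remainder 2
Reading remainders bottom-up:
= 222042


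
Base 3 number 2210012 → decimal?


Positional values (base 3):
  2 × 3^0 = 2 × 1 = 2
  1 × 3^1 = 1 × 3 = 3
  0 × 3^2 = 0 × 9 = 0
  0 × 3^3 = 0 × 27 = 0
  1 × 3^4 = 1 × 81 = 81
  2 × 3^5 = 2 × 243 = 486
  2 × 3^6 = 2 × 729 = 1458
Sum = 2 + 3 + 0 + 0 + 81 + 486 + 1458
= 2030


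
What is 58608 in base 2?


Divide by 2 repeatedly:
58608 ÷ 2 = 29304 remainder 0
29304 ÷ 2 = 14652 remainder 0
14652 ÷ 2 = 7326 remainder 0
7326 ÷ 2 = 3663 remainder 0
3663 ÷ 2 = 1831 remainder 1
1831 ÷ 2 = 915 remainder 1
915 ÷ 2 = 457 remainder 1
457 ÷ 2 = 228 remainder 1
228 ÷ 2 = 114 remainder 0
114 ÷ 2 = 57 remainder 0
57 ÷ 2 = 28 remainder 1
28 ÷ 2 = 14 remainder 0
14 ÷ 2 = 7 remainder 0
7 ÷ 2 = 3 remainder 1
3 ÷ 2 = 1 remainder 1
1 ÷ 2 = 0 remainder 1
Reading remainders bottom-up:
= 1110010011110000


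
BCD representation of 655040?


Each digit → 4-bit binary:
  6 → 0110
  5 → 0101
  5 → 0101
  0 → 0000
  4 → 0100
  0 → 0000
= 0110 0101 0101 0000 0100 0000


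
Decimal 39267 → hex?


Divide by 16 repeatedly:
39267 ÷ 16 = 2454 remainder 3 (3)
2454 ÷ 16 = 153 remainder 6 (6)
153 ÷ 16 = 9 remainder 9 (9)
9 ÷ 16 = 0 remainder 9 (9)
Reading remainders bottom-up:
= 0x9963


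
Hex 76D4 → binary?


Each hex digit → 4 binary bits:
  7 = 0111
  6 = 0110
  D = 1101
  4 = 0100
Concatenate: 0111 0110 1101 0100
= 0111011011010100


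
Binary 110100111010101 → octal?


Group into 3-bit groups: 110100111010101
  110 = 6
  100 = 4
  111 = 7
  010 = 2
  101 = 5
= 0o64725


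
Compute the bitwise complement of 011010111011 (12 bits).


Original: 011010111011
Invert all bits:
  bit 0: 0 → 1
  bit 1: 1 → 0
  bit 2: 1 → 0
  bit 3: 0 → 1
  bit 4: 1 → 0
  bit 5: 0 → 1
  bit 6: 1 → 0
  bit 7: 1 → 0
  bit 8: 1 → 0
  bit 9: 0 → 1
  bit 10: 1 → 0
  bit 11: 1 → 0
= 100101000100


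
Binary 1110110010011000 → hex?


Group into 4-bit nibbles: 1110110010011000
  1110 = E
  1100 = C
  1001 = 9
  1000 = 8
= 0xEC98


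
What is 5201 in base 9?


Divide by 9 repeatedly:
5201 ÷ 9 = 577 remainder 8
577 ÷ 9 = 64 remainder 1
64 ÷ 9 = 7 remainder 1
7 ÷ 9 = 0 remainder 7
Reading remainders bottom-up:
= 7118


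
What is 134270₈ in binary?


Each octal digit → 3 binary bits:
  1 = 001
  3 = 011
  4 = 100
  2 = 010
  7 = 111
  0 = 000
Concatenate: 001 011 100 010 111 000
= 001011100010111000


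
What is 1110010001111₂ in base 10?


Positional values:
Bit 0: 1 × 2^0 = 1
Bit 1: 1 × 2^1 = 2
Bit 2: 1 × 2^2 = 4
Bit 3: 1 × 2^3 = 8
Bit 7: 1 × 2^7 = 128
Bit 10: 1 × 2^10 = 1024
Bit 11: 1 × 2^11 = 2048
Bit 12: 1 × 2^12 = 4096
Sum = 1 + 2 + 4 + 8 + 128 + 1024 + 2048 + 4096
= 7311


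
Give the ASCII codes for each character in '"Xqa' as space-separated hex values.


String: '"Xqa'  (4 characters)
Per-character ASCII lookup:
  '"': special character: '"' = 34 → 0x22
  'X': uppercase starts at 65: 'X' = 65 + 23 = 88 → 0x58
  'q': lowercase starts at 97: 'q' = 97 + 16 = 113 → 0x71
  'a': lowercase starts at 97: 'a' = 97 + 0 = 97 → 0x61
= 0x22 0x58 0x71 0x61


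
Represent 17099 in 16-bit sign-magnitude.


Sign bit: 0 (positive)
Magnitude: 17099 = 100001011001011
= 0100001011001011


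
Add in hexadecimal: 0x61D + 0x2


Align and add column by column (LSB to MSB, each column mod 16 with carry):
  061D
+ 0002
  ----
  col 0: D(13) + 2(2) + 0 (carry in) = 15 → F(15), carry out 0
  col 1: 1(1) + 0(0) + 0 (carry in) = 1 → 1(1), carry out 0
  col 2: 6(6) + 0(0) + 0 (carry in) = 6 → 6(6), carry out 0
  col 3: 0(0) + 0(0) + 0 (carry in) = 0 → 0(0), carry out 0
Reading digits MSB→LSB: 061F
Strip leading zeros: 61F
= 0x61F


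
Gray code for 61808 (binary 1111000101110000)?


Binary: 1111000101110000
Gray code: G = B XOR (B >> 1)
B >> 1 = 0111100010111000
1111000101110000 XOR 0111100010111000:
  1 XOR 0 = 1
  1 XOR 1 = 0
  1 XOR 1 = 0
  1 XOR 1 = 0
  0 XOR 1 = 1
  0 XOR 0 = 0
  0 XOR 0 = 0
  1 XOR 0 = 1
  0 XOR 1 = 1
  1 XOR 0 = 1
  1 XOR 1 = 0
  1 XOR 1 = 0
  0 XOR 1 = 1
  0 XOR 0 = 0
  0 XOR 0 = 0
  0 XOR 0 = 0
= 1000100111001000


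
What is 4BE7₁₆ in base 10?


Positional values:
Position 0: 7 × 16^0 = 7 × 1 = 7
Position 1: E × 16^1 = 14 × 16 = 224
Position 2: B × 16^2 = 11 × 256 = 2816
Position 3: 4 × 16^3 = 4 × 4096 = 16384
Sum = 7 + 224 + 2816 + 16384
= 19431


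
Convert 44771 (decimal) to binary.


Divide by 2 repeatedly:
44771 ÷ 2 = 22385 remainder 1
22385 ÷ 2 = 11192 remainder 1
11192 ÷ 2 = 5596 remainder 0
5596 ÷ 2 = 2798 remainder 0
2798 ÷ 2 = 1399 remainder 0
1399 ÷ 2 = 699 remainder 1
699 ÷ 2 = 349 remainder 1
349 ÷ 2 = 174 remainder 1
174 ÷ 2 = 87 remainder 0
87 ÷ 2 = 43 remainder 1
43 ÷ 2 = 21 remainder 1
21 ÷ 2 = 10 remainder 1
10 ÷ 2 = 5 remainder 0
5 ÷ 2 = 2 remainder 1
2 ÷ 2 = 1 remainder 0
1 ÷ 2 = 0 remainder 1
Reading remainders bottom-up:
= 1010111011100011


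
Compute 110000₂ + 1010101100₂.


Align and add column by column (LSB to MSB, carry propagating):
  00000110000
+ 01010101100
  -----------
  col 0: 0 + 0 + 0 (carry in) = 0 → bit 0, carry out 0
  col 1: 0 + 0 + 0 (carry in) = 0 → bit 0, carry out 0
  col 2: 0 + 1 + 0 (carry in) = 1 → bit 1, carry out 0
  col 3: 0 + 1 + 0 (carry in) = 1 → bit 1, carry out 0
  col 4: 1 + 0 + 0 (carry in) = 1 → bit 1, carry out 0
  col 5: 1 + 1 + 0 (carry in) = 2 → bit 0, carry out 1
  col 6: 0 + 0 + 1 (carry in) = 1 → bit 1, carry out 0
  col 7: 0 + 1 + 0 (carry in) = 1 → bit 1, carry out 0
  col 8: 0 + 0 + 0 (carry in) = 0 → bit 0, carry out 0
  col 9: 0 + 1 + 0 (carry in) = 1 → bit 1, carry out 0
  col 10: 0 + 0 + 0 (carry in) = 0 → bit 0, carry out 0
Reading bits MSB→LSB: 01011011100
Strip leading zeros: 1011011100
= 1011011100


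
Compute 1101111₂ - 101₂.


Align and subtract column by column (LSB to MSB, borrowing when needed):
  1101111
- 0000101
  -------
  col 0: (1 - 0 borrow-in) - 1 → 1 - 1 = 0, borrow out 0
  col 1: (1 - 0 borrow-in) - 0 → 1 - 0 = 1, borrow out 0
  col 2: (1 - 0 borrow-in) - 1 → 1 - 1 = 0, borrow out 0
  col 3: (1 - 0 borrow-in) - 0 → 1 - 0 = 1, borrow out 0
  col 4: (0 - 0 borrow-in) - 0 → 0 - 0 = 0, borrow out 0
  col 5: (1 - 0 borrow-in) - 0 → 1 - 0 = 1, borrow out 0
  col 6: (1 - 0 borrow-in) - 0 → 1 - 0 = 1, borrow out 0
Reading bits MSB→LSB: 1101010
Strip leading zeros: 1101010
= 1101010


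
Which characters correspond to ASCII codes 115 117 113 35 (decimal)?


Codes (decimal): 115 117 113 35
Per-code ASCII lookup:
  115  (range 97-122: lowercase, 115 - 97 = 18) → 's'
  117  (range 97-122: lowercase, 117 - 97 = 20) → 'u'
  113  (range 97-122: lowercase, 113 - 97 = 16) → 'q'
  35  (special character) → '#'
= 'suq#'


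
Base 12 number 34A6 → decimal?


Positional values (base 12):
  6 × 12^0 = 6 × 1 = 6
  A × 12^1 = 10 × 12 = 120
  4 × 12^2 = 4 × 144 = 576
  3 × 12^3 = 3 × 1728 = 5184
Sum = 6 + 120 + 576 + 5184
= 5886


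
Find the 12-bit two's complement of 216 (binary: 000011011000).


Original: 000011011000
Step 1 - Invert all bits: 111100100111
Step 2 - Add 1: 111100100111 + 1
= 111100101000 (represents -216)


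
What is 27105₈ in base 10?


Positional values:
Position 0: 5 × 8^0 = 5
Position 1: 0 × 8^1 = 0
Position 2: 1 × 8^2 = 64
Position 3: 7 × 8^3 = 3584
Position 4: 2 × 8^4 = 8192
Sum = 5 + 0 + 64 + 3584 + 8192
= 11845


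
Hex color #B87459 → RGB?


Hex: #B87459
R = B8₁₆ = 184
G = 74₁₆ = 116
B = 59₁₆ = 89
= RGB(184, 116, 89)


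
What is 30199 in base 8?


Divide by 8 repeatedly:
30199 ÷ 8 = 3774 remainder 7
3774 ÷ 8 = 471 remainder 6
471 ÷ 8 = 58 remainder 7
58 ÷ 8 = 7 remainder 2
7 ÷ 8 = 0 remainder 7
Reading remainders bottom-up:
= 0o72767


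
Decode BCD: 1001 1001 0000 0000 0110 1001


Each 4-bit group → digit:
  1001 → 9
  1001 → 9
  0000 → 0
  0000 → 0
  0110 → 6
  1001 → 9
= 990069


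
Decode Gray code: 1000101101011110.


Gray code: 1000101101011110
MSB stays the same: 1
Each subsequent bit = prev_binary XOR current_gray:
  B[1] = 1 XOR 0 = 1
  B[2] = 1 XOR 0 = 1
  B[3] = 1 XOR 0 = 1
  B[4] = 1 XOR 1 = 0
  B[5] = 0 XOR 0 = 0
  B[6] = 0 XOR 1 = 1
  B[7] = 1 XOR 1 = 0
  B[8] = 0 XOR 0 = 0
  B[9] = 0 XOR 1 = 1
  B[10] = 1 XOR 0 = 1
  B[11] = 1 XOR 1 = 0
  B[12] = 0 XOR 1 = 1
  B[13] = 1 XOR 1 = 0
  B[14] = 0 XOR 1 = 1
  B[15] = 1 XOR 0 = 1
= 1111001001101011 (62059 decimal)


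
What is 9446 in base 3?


Divide by 3 repeatedly:
9446 ÷ 3 = 3148 remainder 2
3148 ÷ 3 = 1049 remainder 1
1049 ÷ 3 = 349 remainder 2
349 ÷ 3 = 116 remainder 1
116 ÷ 3 = 38 remainder 2
38 ÷ 3 = 12 remainder 2
12 ÷ 3 = 4 remainder 0
4 ÷ 3 = 1 remainder 1
1 ÷ 3 = 0 remainder 1
Reading remainders bottom-up:
= 110221212


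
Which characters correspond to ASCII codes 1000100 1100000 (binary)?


Codes (binary): 1000100 1100000
Per-code ASCII lookup:
  1000100 = 68  (range 65-90: uppercase, 68 - 65 = 3) → 'D'
  1100000 = 96  (special character) → '`'
= 'D`'


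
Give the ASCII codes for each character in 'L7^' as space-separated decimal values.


String: 'L7^'  (3 characters)
Per-character ASCII lookup:
  'L': uppercase starts at 65: 'L' = 65 + 11 = 76
  '7': digits start at 48: '7' = 48 + 7 = 55
  '^': special character: '^' = 94
= 76 55 94


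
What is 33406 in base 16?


Divide by 16 repeatedly:
33406 ÷ 16 = 2087 remainder 14 (E)
2087 ÷ 16 = 130 remainder 7 (7)
130 ÷ 16 = 8 remainder 2 (2)
8 ÷ 16 = 0 remainder 8 (8)
Reading remainders bottom-up:
= 0x827E


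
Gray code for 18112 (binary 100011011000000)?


Binary: 100011011000000
Gray code: G = B XOR (B >> 1)
B >> 1 = 010001101100000
100011011000000 XOR 010001101100000:
  1 XOR 0 = 1
  0 XOR 1 = 1
  0 XOR 0 = 0
  0 XOR 0 = 0
  1 XOR 0 = 1
  1 XOR 1 = 0
  0 XOR 1 = 1
  1 XOR 0 = 1
  1 XOR 1 = 0
  0 XOR 1 = 1
  0 XOR 0 = 0
  0 XOR 0 = 0
  0 XOR 0 = 0
  0 XOR 0 = 0
  0 XOR 0 = 0
= 110010110100000


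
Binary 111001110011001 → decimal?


Positional values:
Bit 0: 1 × 2^0 = 1
Bit 3: 1 × 2^3 = 8
Bit 4: 1 × 2^4 = 16
Bit 7: 1 × 2^7 = 128
Bit 8: 1 × 2^8 = 256
Bit 9: 1 × 2^9 = 512
Bit 12: 1 × 2^12 = 4096
Bit 13: 1 × 2^13 = 8192
Bit 14: 1 × 2^14 = 16384
Sum = 1 + 8 + 16 + 128 + 256 + 512 + 4096 + 8192 + 16384
= 29593


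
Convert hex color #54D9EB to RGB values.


Hex: #54D9EB
R = 54₁₆ = 84
G = D9₁₆ = 217
B = EB₁₆ = 235
= RGB(84, 217, 235)


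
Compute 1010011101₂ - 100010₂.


Align and subtract column by column (LSB to MSB, borrowing when needed):
  1010011101
- 0000100010
  ----------
  col 0: (1 - 0 borrow-in) - 0 → 1 - 0 = 1, borrow out 0
  col 1: (0 - 0 borrow-in) - 1 → borrow from next column: (0+2) - 1 = 1, borrow out 1
  col 2: (1 - 1 borrow-in) - 0 → 0 - 0 = 0, borrow out 0
  col 3: (1 - 0 borrow-in) - 0 → 1 - 0 = 1, borrow out 0
  col 4: (1 - 0 borrow-in) - 0 → 1 - 0 = 1, borrow out 0
  col 5: (0 - 0 borrow-in) - 1 → borrow from next column: (0+2) - 1 = 1, borrow out 1
  col 6: (0 - 1 borrow-in) - 0 → borrow from next column: (-1+2) - 0 = 1, borrow out 1
  col 7: (1 - 1 borrow-in) - 0 → 0 - 0 = 0, borrow out 0
  col 8: (0 - 0 borrow-in) - 0 → 0 - 0 = 0, borrow out 0
  col 9: (1 - 0 borrow-in) - 0 → 1 - 0 = 1, borrow out 0
Reading bits MSB→LSB: 1001111011
Strip leading zeros: 1001111011
= 1001111011


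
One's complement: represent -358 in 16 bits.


Original: 0000000101100110
Invert all bits:
  bit 0: 0 → 1
  bit 1: 0 → 1
  bit 2: 0 → 1
  bit 3: 0 → 1
  bit 4: 0 → 1
  bit 5: 0 → 1
  bit 6: 0 → 1
  bit 7: 1 → 0
  bit 8: 0 → 1
  bit 9: 1 → 0
  bit 10: 1 → 0
  bit 11: 0 → 1
  bit 12: 0 → 1
  bit 13: 1 → 0
  bit 14: 1 → 0
  bit 15: 0 → 1
= 1111111010011001


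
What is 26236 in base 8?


Divide by 8 repeatedly:
26236 ÷ 8 = 3279 remainder 4
3279 ÷ 8 = 409 remainder 7
409 ÷ 8 = 51 remainder 1
51 ÷ 8 = 6 remainder 3
6 ÷ 8 = 0 remainder 6
Reading remainders bottom-up:
= 0o63174


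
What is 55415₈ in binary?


Each octal digit → 3 binary bits:
  5 = 101
  5 = 101
  4 = 100
  1 = 001
  5 = 101
Concatenate: 101 101 100 001 101
= 101101100001101


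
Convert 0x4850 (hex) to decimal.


Positional values:
Position 0: 0 × 16^0 = 0 × 1 = 0
Position 1: 5 × 16^1 = 5 × 16 = 80
Position 2: 8 × 16^2 = 8 × 256 = 2048
Position 3: 4 × 16^3 = 4 × 4096 = 16384
Sum = 0 + 80 + 2048 + 16384
= 18512


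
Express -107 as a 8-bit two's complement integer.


Original: 01101011
Step 1 - Invert all bits: 10010100
Step 2 - Add 1: 10010100 + 1
= 10010101 (represents -107)


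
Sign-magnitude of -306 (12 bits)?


Sign bit: 1 (negative)
Magnitude: 306 = 00100110010
= 100100110010


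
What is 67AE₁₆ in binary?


Each hex digit → 4 binary bits:
  6 = 0110
  7 = 0111
  A = 1010
  E = 1110
Concatenate: 0110 0111 1010 1110
= 0110011110101110


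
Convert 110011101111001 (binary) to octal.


Group into 3-bit groups: 110011101111001
  110 = 6
  011 = 3
  101 = 5
  111 = 7
  001 = 1
= 0o63571


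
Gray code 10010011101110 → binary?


Gray code: 10010011101110
MSB stays the same: 1
Each subsequent bit = prev_binary XOR current_gray:
  B[1] = 1 XOR 0 = 1
  B[2] = 1 XOR 0 = 1
  B[3] = 1 XOR 1 = 0
  B[4] = 0 XOR 0 = 0
  B[5] = 0 XOR 0 = 0
  B[6] = 0 XOR 1 = 1
  B[7] = 1 XOR 1 = 0
  B[8] = 0 XOR 1 = 1
  B[9] = 1 XOR 0 = 1
  B[10] = 1 XOR 1 = 0
  B[11] = 0 XOR 1 = 1
  B[12] = 1 XOR 1 = 0
  B[13] = 0 XOR 0 = 0
= 11100010110100 (14516 decimal)


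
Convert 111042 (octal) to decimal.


Positional values:
Position 0: 2 × 8^0 = 2
Position 1: 4 × 8^1 = 32
Position 2: 0 × 8^2 = 0
Position 3: 1 × 8^3 = 512
Position 4: 1 × 8^4 = 4096
Position 5: 1 × 8^5 = 32768
Sum = 2 + 32 + 0 + 512 + 4096 + 32768
= 37410


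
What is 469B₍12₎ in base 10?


Positional values (base 12):
  B × 12^0 = 11 × 1 = 11
  9 × 12^1 = 9 × 12 = 108
  6 × 12^2 = 6 × 144 = 864
  4 × 12^3 = 4 × 1728 = 6912
Sum = 11 + 108 + 864 + 6912
= 7895


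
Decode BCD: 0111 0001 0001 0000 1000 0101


Each 4-bit group → digit:
  0111 → 7
  0001 → 1
  0001 → 1
  0000 → 0
  1000 → 8
  0101 → 5
= 711085


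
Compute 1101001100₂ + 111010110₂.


Align and add column by column (LSB to MSB, carry propagating):
  01101001100
+ 00111010110
  -----------
  col 0: 0 + 0 + 0 (carry in) = 0 → bit 0, carry out 0
  col 1: 0 + 1 + 0 (carry in) = 1 → bit 1, carry out 0
  col 2: 1 + 1 + 0 (carry in) = 2 → bit 0, carry out 1
  col 3: 1 + 0 + 1 (carry in) = 2 → bit 0, carry out 1
  col 4: 0 + 1 + 1 (carry in) = 2 → bit 0, carry out 1
  col 5: 0 + 0 + 1 (carry in) = 1 → bit 1, carry out 0
  col 6: 1 + 1 + 0 (carry in) = 2 → bit 0, carry out 1
  col 7: 0 + 1 + 1 (carry in) = 2 → bit 0, carry out 1
  col 8: 1 + 1 + 1 (carry in) = 3 → bit 1, carry out 1
  col 9: 1 + 0 + 1 (carry in) = 2 → bit 0, carry out 1
  col 10: 0 + 0 + 1 (carry in) = 1 → bit 1, carry out 0
Reading bits MSB→LSB: 10100100010
Strip leading zeros: 10100100010
= 10100100010


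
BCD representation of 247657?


Each digit → 4-bit binary:
  2 → 0010
  4 → 0100
  7 → 0111
  6 → 0110
  5 → 0101
  7 → 0111
= 0010 0100 0111 0110 0101 0111


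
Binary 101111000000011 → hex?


Group into 4-bit nibbles: 0101111000000011
  0101 = 5
  1110 = E
  0000 = 0
  0011 = 3
= 0x5E03


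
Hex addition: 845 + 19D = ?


Align and add column by column (LSB to MSB, each column mod 16 with carry):
  0845
+ 019D
  ----
  col 0: 5(5) + D(13) + 0 (carry in) = 18 → 2(2), carry out 1
  col 1: 4(4) + 9(9) + 1 (carry in) = 14 → E(14), carry out 0
  col 2: 8(8) + 1(1) + 0 (carry in) = 9 → 9(9), carry out 0
  col 3: 0(0) + 0(0) + 0 (carry in) = 0 → 0(0), carry out 0
Reading digits MSB→LSB: 09E2
Strip leading zeros: 9E2
= 0x9E2


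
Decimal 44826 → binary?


Divide by 2 repeatedly:
44826 ÷ 2 = 22413 remainder 0
22413 ÷ 2 = 11206 remainder 1
11206 ÷ 2 = 5603 remainder 0
5603 ÷ 2 = 2801 remainder 1
2801 ÷ 2 = 1400 remainder 1
1400 ÷ 2 = 700 remainder 0
700 ÷ 2 = 350 remainder 0
350 ÷ 2 = 175 remainder 0
175 ÷ 2 = 87 remainder 1
87 ÷ 2 = 43 remainder 1
43 ÷ 2 = 21 remainder 1
21 ÷ 2 = 10 remainder 1
10 ÷ 2 = 5 remainder 0
5 ÷ 2 = 2 remainder 1
2 ÷ 2 = 1 remainder 0
1 ÷ 2 = 0 remainder 1
Reading remainders bottom-up:
= 1010111100011010


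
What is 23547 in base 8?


Divide by 8 repeatedly:
23547 ÷ 8 = 2943 remainder 3
2943 ÷ 8 = 367 remainder 7
367 ÷ 8 = 45 remainder 7
45 ÷ 8 = 5 remainder 5
5 ÷ 8 = 0 remainder 5
Reading remainders bottom-up:
= 0o55773


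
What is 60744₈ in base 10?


Positional values:
Position 0: 4 × 8^0 = 4
Position 1: 4 × 8^1 = 32
Position 2: 7 × 8^2 = 448
Position 3: 0 × 8^3 = 0
Position 4: 6 × 8^4 = 24576
Sum = 4 + 32 + 448 + 0 + 24576
= 25060


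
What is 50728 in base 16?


Divide by 16 repeatedly:
50728 ÷ 16 = 3170 remainder 8 (8)
3170 ÷ 16 = 198 remainder 2 (2)
198 ÷ 16 = 12 remainder 6 (6)
12 ÷ 16 = 0 remainder 12 (C)
Reading remainders bottom-up:
= 0xC628


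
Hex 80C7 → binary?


Each hex digit → 4 binary bits:
  8 = 1000
  0 = 0000
  C = 1100
  7 = 0111
Concatenate: 1000 0000 1100 0111
= 1000000011000111


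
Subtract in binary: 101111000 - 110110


Align and subtract column by column (LSB to MSB, borrowing when needed):
  101111000
- 000110110
  ---------
  col 0: (0 - 0 borrow-in) - 0 → 0 - 0 = 0, borrow out 0
  col 1: (0 - 0 borrow-in) - 1 → borrow from next column: (0+2) - 1 = 1, borrow out 1
  col 2: (0 - 1 borrow-in) - 1 → borrow from next column: (-1+2) - 1 = 0, borrow out 1
  col 3: (1 - 1 borrow-in) - 0 → 0 - 0 = 0, borrow out 0
  col 4: (1 - 0 borrow-in) - 1 → 1 - 1 = 0, borrow out 0
  col 5: (1 - 0 borrow-in) - 1 → 1 - 1 = 0, borrow out 0
  col 6: (1 - 0 borrow-in) - 0 → 1 - 0 = 1, borrow out 0
  col 7: (0 - 0 borrow-in) - 0 → 0 - 0 = 0, borrow out 0
  col 8: (1 - 0 borrow-in) - 0 → 1 - 0 = 1, borrow out 0
Reading bits MSB→LSB: 101000010
Strip leading zeros: 101000010
= 101000010


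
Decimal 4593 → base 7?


Divide by 7 repeatedly:
4593 ÷ 7 = 656 remainder 1
656 ÷ 7 = 93 remainder 5
93 ÷ 7 = 13 remainder 2
13 ÷ 7 = 1 remainder 6
1 ÷ 7 = 0 remainder 1
Reading remainders bottom-up:
= 16251


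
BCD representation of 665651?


Each digit → 4-bit binary:
  6 → 0110
  6 → 0110
  5 → 0101
  6 → 0110
  5 → 0101
  1 → 0001
= 0110 0110 0101 0110 0101 0001


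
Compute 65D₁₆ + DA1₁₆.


Align and add column by column (LSB to MSB, each column mod 16 with carry):
  065D
+ 0DA1
  ----
  col 0: D(13) + 1(1) + 0 (carry in) = 14 → E(14), carry out 0
  col 1: 5(5) + A(10) + 0 (carry in) = 15 → F(15), carry out 0
  col 2: 6(6) + D(13) + 0 (carry in) = 19 → 3(3), carry out 1
  col 3: 0(0) + 0(0) + 1 (carry in) = 1 → 1(1), carry out 0
Reading digits MSB→LSB: 13FE
Strip leading zeros: 13FE
= 0x13FE


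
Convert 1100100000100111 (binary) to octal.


Group into 3-bit groups: 001100100000100111
  001 = 1
  100 = 4
  100 = 4
  000 = 0
  100 = 4
  111 = 7
= 0o144047


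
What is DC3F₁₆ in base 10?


Positional values:
Position 0: F × 16^0 = 15 × 1 = 15
Position 1: 3 × 16^1 = 3 × 16 = 48
Position 2: C × 16^2 = 12 × 256 = 3072
Position 3: D × 16^3 = 13 × 4096 = 53248
Sum = 15 + 48 + 3072 + 53248
= 56383


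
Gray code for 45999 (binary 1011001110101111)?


Binary: 1011001110101111
Gray code: G = B XOR (B >> 1)
B >> 1 = 0101100111010111
1011001110101111 XOR 0101100111010111:
  1 XOR 0 = 1
  0 XOR 1 = 1
  1 XOR 0 = 1
  1 XOR 1 = 0
  0 XOR 1 = 1
  0 XOR 0 = 0
  1 XOR 0 = 1
  1 XOR 1 = 0
  1 XOR 1 = 0
  0 XOR 1 = 1
  1 XOR 0 = 1
  0 XOR 1 = 1
  1 XOR 0 = 1
  1 XOR 1 = 0
  1 XOR 1 = 0
  1 XOR 1 = 0
= 1110101001111000


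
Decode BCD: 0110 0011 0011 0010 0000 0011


Each 4-bit group → digit:
  0110 → 6
  0011 → 3
  0011 → 3
  0010 → 2
  0000 → 0
  0011 → 3
= 633203


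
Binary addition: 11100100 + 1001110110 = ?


Align and add column by column (LSB to MSB, carry propagating):
  00011100100
+ 01001110110
  -----------
  col 0: 0 + 0 + 0 (carry in) = 0 → bit 0, carry out 0
  col 1: 0 + 1 + 0 (carry in) = 1 → bit 1, carry out 0
  col 2: 1 + 1 + 0 (carry in) = 2 → bit 0, carry out 1
  col 3: 0 + 0 + 1 (carry in) = 1 → bit 1, carry out 0
  col 4: 0 + 1 + 0 (carry in) = 1 → bit 1, carry out 0
  col 5: 1 + 1 + 0 (carry in) = 2 → bit 0, carry out 1
  col 6: 1 + 1 + 1 (carry in) = 3 → bit 1, carry out 1
  col 7: 1 + 0 + 1 (carry in) = 2 → bit 0, carry out 1
  col 8: 0 + 0 + 1 (carry in) = 1 → bit 1, carry out 0
  col 9: 0 + 1 + 0 (carry in) = 1 → bit 1, carry out 0
  col 10: 0 + 0 + 0 (carry in) = 0 → bit 0, carry out 0
Reading bits MSB→LSB: 01101011010
Strip leading zeros: 1101011010
= 1101011010


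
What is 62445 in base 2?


Divide by 2 repeatedly:
62445 ÷ 2 = 31222 remainder 1
31222 ÷ 2 = 15611 remainder 0
15611 ÷ 2 = 7805 remainder 1
7805 ÷ 2 = 3902 remainder 1
3902 ÷ 2 = 1951 remainder 0
1951 ÷ 2 = 975 remainder 1
975 ÷ 2 = 487 remainder 1
487 ÷ 2 = 243 remainder 1
243 ÷ 2 = 121 remainder 1
121 ÷ 2 = 60 remainder 1
60 ÷ 2 = 30 remainder 0
30 ÷ 2 = 15 remainder 0
15 ÷ 2 = 7 remainder 1
7 ÷ 2 = 3 remainder 1
3 ÷ 2 = 1 remainder 1
1 ÷ 2 = 0 remainder 1
Reading remainders bottom-up:
= 1111001111101101


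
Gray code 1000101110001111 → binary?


Gray code: 1000101110001111
MSB stays the same: 1
Each subsequent bit = prev_binary XOR current_gray:
  B[1] = 1 XOR 0 = 1
  B[2] = 1 XOR 0 = 1
  B[3] = 1 XOR 0 = 1
  B[4] = 1 XOR 1 = 0
  B[5] = 0 XOR 0 = 0
  B[6] = 0 XOR 1 = 1
  B[7] = 1 XOR 1 = 0
  B[8] = 0 XOR 1 = 1
  B[9] = 1 XOR 0 = 1
  B[10] = 1 XOR 0 = 1
  B[11] = 1 XOR 0 = 1
  B[12] = 1 XOR 1 = 0
  B[13] = 0 XOR 1 = 1
  B[14] = 1 XOR 1 = 0
  B[15] = 0 XOR 1 = 1
= 1111001011110101 (62197 decimal)


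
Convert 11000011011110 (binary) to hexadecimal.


Group into 4-bit nibbles: 0011000011011110
  0011 = 3
  0000 = 0
  1101 = D
  1110 = E
= 0x30DE


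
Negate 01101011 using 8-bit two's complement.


Original: 01101011
Step 1 - Invert all bits: 10010100
Step 2 - Add 1: 10010100 + 1
= 10010101 (represents -107)


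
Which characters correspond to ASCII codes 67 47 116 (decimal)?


Codes (decimal): 67 47 116
Per-code ASCII lookup:
  67  (range 65-90: uppercase, 67 - 65 = 2) → 'C'
  47  (special character) → '/'
  116  (range 97-122: lowercase, 116 - 97 = 19) → 't'
= 'C/t'


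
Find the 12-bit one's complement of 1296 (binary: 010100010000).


Original: 010100010000
Invert all bits:
  bit 0: 0 → 1
  bit 1: 1 → 0
  bit 2: 0 → 1
  bit 3: 1 → 0
  bit 4: 0 → 1
  bit 5: 0 → 1
  bit 6: 0 → 1
  bit 7: 1 → 0
  bit 8: 0 → 1
  bit 9: 0 → 1
  bit 10: 0 → 1
  bit 11: 0 → 1
= 101011101111


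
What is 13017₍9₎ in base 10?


Positional values (base 9):
  7 × 9^0 = 7 × 1 = 7
  1 × 9^1 = 1 × 9 = 9
  0 × 9^2 = 0 × 81 = 0
  3 × 9^3 = 3 × 729 = 2187
  1 × 9^4 = 1 × 6561 = 6561
Sum = 7 + 9 + 0 + 2187 + 6561
= 8764


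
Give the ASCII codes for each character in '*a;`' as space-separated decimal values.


String: '*a;`'  (4 characters)
Per-character ASCII lookup:
  '*': special character: '*' = 42
  'a': lowercase starts at 97: 'a' = 97 + 0 = 97
  ';': special character: ';' = 59
  '`': special character: '`' = 96
= 42 97 59 96


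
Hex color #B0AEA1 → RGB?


Hex: #B0AEA1
R = B0₁₆ = 176
G = AE₁₆ = 174
B = A1₁₆ = 161
= RGB(176, 174, 161)


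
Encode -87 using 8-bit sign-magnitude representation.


Sign bit: 1 (negative)
Magnitude: 87 = 1010111
= 11010111


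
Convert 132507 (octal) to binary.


Each octal digit → 3 binary bits:
  1 = 001
  3 = 011
  2 = 010
  5 = 101
  0 = 000
  7 = 111
Concatenate: 001 011 010 101 000 111
= 001011010101000111


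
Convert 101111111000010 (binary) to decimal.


Positional values:
Bit 1: 1 × 2^1 = 2
Bit 6: 1 × 2^6 = 64
Bit 7: 1 × 2^7 = 128
Bit 8: 1 × 2^8 = 256
Bit 9: 1 × 2^9 = 512
Bit 10: 1 × 2^10 = 1024
Bit 11: 1 × 2^11 = 2048
Bit 12: 1 × 2^12 = 4096
Bit 14: 1 × 2^14 = 16384
Sum = 2 + 64 + 128 + 256 + 512 + 1024 + 2048 + 4096 + 16384
= 24514


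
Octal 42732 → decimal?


Positional values:
Position 0: 2 × 8^0 = 2
Position 1: 3 × 8^1 = 24
Position 2: 7 × 8^2 = 448
Position 3: 2 × 8^3 = 1024
Position 4: 4 × 8^4 = 16384
Sum = 2 + 24 + 448 + 1024 + 16384
= 17882


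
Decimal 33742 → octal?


Divide by 8 repeatedly:
33742 ÷ 8 = 4217 remainder 6
4217 ÷ 8 = 527 remainder 1
527 ÷ 8 = 65 remainder 7
65 ÷ 8 = 8 remainder 1
8 ÷ 8 = 1 remainder 0
1 ÷ 8 = 0 remainder 1
Reading remainders bottom-up:
= 0o101716


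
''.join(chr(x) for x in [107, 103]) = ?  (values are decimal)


Codes (decimal): 107 103
Per-code ASCII lookup:
  107  (range 97-122: lowercase, 107 - 97 = 10) → 'k'
  103  (range 97-122: lowercase, 103 - 97 = 6) → 'g'
= 'kg'


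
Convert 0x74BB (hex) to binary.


Each hex digit → 4 binary bits:
  7 = 0111
  4 = 0100
  B = 1011
  B = 1011
Concatenate: 0111 0100 1011 1011
= 0111010010111011


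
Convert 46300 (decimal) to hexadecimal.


Divide by 16 repeatedly:
46300 ÷ 16 = 2893 remainder 12 (C)
2893 ÷ 16 = 180 remainder 13 (D)
180 ÷ 16 = 11 remainder 4 (4)
11 ÷ 16 = 0 remainder 11 (B)
Reading remainders bottom-up:
= 0xB4DC


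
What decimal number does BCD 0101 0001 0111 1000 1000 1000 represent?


Each 4-bit group → digit:
  0101 → 5
  0001 → 1
  0111 → 7
  1000 → 8
  1000 → 8
  1000 → 8
= 517888
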